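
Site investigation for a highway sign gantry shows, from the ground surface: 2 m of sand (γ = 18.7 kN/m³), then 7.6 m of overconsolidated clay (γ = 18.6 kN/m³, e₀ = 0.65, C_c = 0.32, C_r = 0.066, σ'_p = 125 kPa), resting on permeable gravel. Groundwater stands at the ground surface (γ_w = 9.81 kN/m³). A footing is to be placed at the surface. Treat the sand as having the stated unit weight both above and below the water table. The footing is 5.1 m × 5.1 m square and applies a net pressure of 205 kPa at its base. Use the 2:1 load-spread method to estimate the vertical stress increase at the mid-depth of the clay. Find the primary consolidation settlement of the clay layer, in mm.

S_c ≈ 83.1 mm

Mid-depth of clay below the ground surface: z = 2 + 7.6/2 = 5.8 m.
Total vertical stress at mid-clay: σ_v = 18.7×2 + 18.6×3.8 = 108.08 kPa.
Pore pressure: u = 9.81×(5.8 − 0) = 56.898 kPa.
Initial effective stress: σ'_0 = σ_v − u = 108.08 − 56.898 = 51.182 kPa.
Stress increase at mid-clay by the 2:1 spreading method:
Δσ = qBL/((B+z)(L+z)) = 205×5.1×5.1/((5.1+5.8)(5.1+5.8)) = 44.879 kPa
Final effective stress: σ'_f = 51.182 + 44.879 = 96.061 kPa.
σ'_f = 96.061 ≤ σ'_p = 125 kPa, so the clay remains overconsolidated and only the recompression index applies:
S_c = C_r·H/(1+e₀)·log₁₀(σ'_f/σ'_0) = 0.066×7.6/1.65×log₁₀(96.061/51.182)
    = 0.304 × 0.27343 = 0.08312 m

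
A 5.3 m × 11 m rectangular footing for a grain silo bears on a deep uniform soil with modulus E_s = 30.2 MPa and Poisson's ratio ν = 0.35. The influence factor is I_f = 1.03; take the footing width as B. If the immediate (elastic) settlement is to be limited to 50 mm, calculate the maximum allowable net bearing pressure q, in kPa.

E_s = 30.2 MPa = 30200 kPa.
S_e = q·B·(1−ν²)/E_s · I_f  ⇒  q = S_e·E_s / (B·(1−ν²)·I_f).
q = 0.05 × 30200 / (5.3 × 0.8775 × 1.03) = 315.2 kPa

q ≈ 315 kPa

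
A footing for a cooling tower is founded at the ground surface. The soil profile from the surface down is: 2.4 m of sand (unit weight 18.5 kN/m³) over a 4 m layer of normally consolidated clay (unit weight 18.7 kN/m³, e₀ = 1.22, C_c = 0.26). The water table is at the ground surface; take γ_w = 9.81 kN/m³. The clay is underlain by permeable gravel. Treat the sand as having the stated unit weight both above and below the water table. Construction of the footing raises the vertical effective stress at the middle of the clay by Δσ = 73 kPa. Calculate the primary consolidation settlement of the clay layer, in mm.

S_c ≈ 216 mm

Mid-depth of clay below the ground surface: z = 2.4 + 4/2 = 4.4 m.
Total vertical stress at mid-clay: σ_v = 18.5×2.4 + 18.7×2 = 81.8 kPa.
Pore pressure: u = 9.81×(4.4 − 0) = 43.164 kPa.
Initial effective stress: σ'_0 = σ_v − u = 81.8 − 43.164 = 38.636 kPa.
Final effective stress: σ'_f = σ'_0 + Δσ = 38.636 + 73 = 111.64 kPa.
Normally consolidated clay, so the full stress increment lies on the virgin compression line:
S_c = C_c·H/(1+e₀)·log₁₀(σ'_f/σ'_0) = 0.26×4/(1+1.22)×log₁₀(111.64/38.636)
    = 0.46847 × 0.46083 = 0.2159 m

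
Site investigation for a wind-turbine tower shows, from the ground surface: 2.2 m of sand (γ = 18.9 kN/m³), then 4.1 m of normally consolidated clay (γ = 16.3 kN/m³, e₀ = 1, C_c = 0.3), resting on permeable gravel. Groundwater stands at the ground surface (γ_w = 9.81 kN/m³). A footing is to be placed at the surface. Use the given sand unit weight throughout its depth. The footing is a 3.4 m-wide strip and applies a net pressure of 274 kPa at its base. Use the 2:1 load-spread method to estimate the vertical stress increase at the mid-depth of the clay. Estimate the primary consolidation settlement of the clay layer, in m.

Mid-depth of clay below the ground surface: z = 2.2 + 4.1/2 = 4.25 m.
Total vertical stress at mid-clay: σ_v = 18.9×2.2 + 16.3×2.05 = 74.995 kPa.
Pore pressure: u = 9.81×(4.25 − 0) = 41.693 kPa.
Initial effective stress: σ'_0 = σ_v − u = 74.995 − 41.693 = 33.302 kPa.
Stress increase at mid-clay by the 2:1 spreading method:
Δσ = qB/(B+z) = 274×3.4/(3.4+4.25) = 121.78 kPa
Final effective stress: σ'_f = σ'_0 + Δσ = 33.302 + 121.78 = 155.08 kPa.
Normally consolidated clay, so the full stress increment lies on the virgin compression line:
S_c = C_c·H/(1+e₀)·log₁₀(σ'_f/σ'_0) = 0.3×4.1/(1+1)×log₁₀(155.08/33.302)
    = 0.615 × 0.66809 = 0.4109 m

S_c ≈ 0.411 m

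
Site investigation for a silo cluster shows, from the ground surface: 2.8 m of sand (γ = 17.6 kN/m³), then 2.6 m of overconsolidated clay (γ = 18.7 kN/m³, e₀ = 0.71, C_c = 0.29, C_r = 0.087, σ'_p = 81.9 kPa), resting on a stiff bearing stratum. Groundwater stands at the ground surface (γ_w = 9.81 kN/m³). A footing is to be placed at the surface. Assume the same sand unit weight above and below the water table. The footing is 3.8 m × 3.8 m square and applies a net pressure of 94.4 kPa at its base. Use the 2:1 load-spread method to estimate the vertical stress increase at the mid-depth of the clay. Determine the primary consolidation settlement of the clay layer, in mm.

Mid-depth of clay below the ground surface: z = 2.8 + 2.6/2 = 4.1 m.
Total vertical stress at mid-clay: σ_v = 17.6×2.8 + 18.7×1.3 = 73.59 kPa.
Pore pressure: u = 9.81×(4.1 − 0) = 40.221 kPa.
Initial effective stress: σ'_0 = σ_v − u = 73.59 − 40.221 = 33.369 kPa.
Stress increase at mid-clay by the 2:1 spreading method:
Δσ = qBL/((B+z)(L+z)) = 94.4×3.8×3.8/((3.8+4.1)(3.8+4.1)) = 21.842 kPa
Final effective stress: σ'_f = 33.369 + 21.842 = 55.211 kPa.
σ'_f = 55.211 ≤ σ'_p = 81.9 kPa, so the clay remains overconsolidated and only the recompression index applies:
S_c = C_r·H/(1+e₀)·log₁₀(σ'_f/σ'_0) = 0.087×2.6/1.71×log₁₀(55.211/33.369)
    = 0.13228 × 0.21868 = 0.02893 m

S_c ≈ 28.9 mm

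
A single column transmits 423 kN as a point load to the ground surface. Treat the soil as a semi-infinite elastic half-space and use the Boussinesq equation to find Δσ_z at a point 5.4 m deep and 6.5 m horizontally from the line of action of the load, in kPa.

Boussinesq vertical stress below a point load on an elastic half-space:
Δσ_z = 3P/(2πz²) · [1 + (r/z)²]^(−5/2)
r/z = 6.5/5.4 = 1.2037; [1+(r/z)²]^(−5/2) = 0.10655.
Δσ_z = 3×423/(2π×5.4²) × 0.10655 = 6.9262 × 0.10655 = 0.738 kPa

Δσ_z ≈ 0.738 kPa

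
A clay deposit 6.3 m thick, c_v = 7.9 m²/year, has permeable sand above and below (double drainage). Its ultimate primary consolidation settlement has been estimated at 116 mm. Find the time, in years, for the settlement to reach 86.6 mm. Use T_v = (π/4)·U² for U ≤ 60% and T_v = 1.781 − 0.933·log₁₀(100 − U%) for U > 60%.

Drainage path length: H_d = H/2 = 3.15 m (double drainage).
U = S(t)/S_ult = 86.6/116 = 0.7466.
U > 60%: T_v = 1.781 − 0.933·log₁₀(100 − 74.655) = 0.47117.
t = T_v·H_d²/c_v = 0.47117×3.15²/7.9 = 0.5918 years.

t ≈ 0.592 years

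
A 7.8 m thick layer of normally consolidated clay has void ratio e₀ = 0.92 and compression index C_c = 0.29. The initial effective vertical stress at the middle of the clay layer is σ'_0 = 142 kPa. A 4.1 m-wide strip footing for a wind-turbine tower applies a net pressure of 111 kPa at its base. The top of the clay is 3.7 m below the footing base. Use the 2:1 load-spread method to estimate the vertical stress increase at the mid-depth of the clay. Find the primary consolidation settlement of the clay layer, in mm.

S_c ≈ 124 mm

Mid-depth of clay below the footing base: z = 3.7 + 7.8/2 = 7.6 m.
Stress increase at mid-clay by the 2:1 spreading method:
Δσ = qB/(B+z) = 111×4.1/(4.1+7.6) = 38.897 kPa
Final effective stress: σ'_f = σ'_0 + Δσ = 142 + 38.897 = 180.9 kPa.
Normally consolidated clay, so the full stress increment lies on the virgin compression line:
S_c = C_c·H/(1+e₀)·log₁₀(σ'_f/σ'_0) = 0.29×7.8/(1+0.92)×log₁₀(180.9/142)
    = 1.1781 × 0.10515 = 0.1239 m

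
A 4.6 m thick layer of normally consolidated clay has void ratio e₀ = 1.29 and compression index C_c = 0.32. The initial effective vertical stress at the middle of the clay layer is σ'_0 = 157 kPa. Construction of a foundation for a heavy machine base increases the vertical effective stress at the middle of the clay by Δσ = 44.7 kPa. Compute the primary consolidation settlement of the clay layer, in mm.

Final effective stress: σ'_f = σ'_0 + Δσ = 157 + 44.7 = 201.7 kPa.
Normally consolidated clay, so the full stress increment lies on the virgin compression line:
S_c = C_c·H/(1+e₀)·log₁₀(σ'_f/σ'_0) = 0.32×4.6/(1+1.29)×log₁₀(201.7/157)
    = 0.64279 × 0.10881 = 0.06994 m

S_c ≈ 69.9 mm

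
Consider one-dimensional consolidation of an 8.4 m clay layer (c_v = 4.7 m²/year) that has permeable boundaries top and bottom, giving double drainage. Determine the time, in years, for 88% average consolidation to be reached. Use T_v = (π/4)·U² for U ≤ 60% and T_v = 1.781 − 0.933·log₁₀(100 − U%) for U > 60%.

t ≈ 2.91 years

Drainage path length: H_d = H/2 = 4.2 m (double drainage).
U > 60%: T_v = 1.781 − 0.933·log₁₀(100 − 88) = 0.77412.
t = T_v·H_d²/c_v = 0.77412×4.2²/4.7 = 2.905 years.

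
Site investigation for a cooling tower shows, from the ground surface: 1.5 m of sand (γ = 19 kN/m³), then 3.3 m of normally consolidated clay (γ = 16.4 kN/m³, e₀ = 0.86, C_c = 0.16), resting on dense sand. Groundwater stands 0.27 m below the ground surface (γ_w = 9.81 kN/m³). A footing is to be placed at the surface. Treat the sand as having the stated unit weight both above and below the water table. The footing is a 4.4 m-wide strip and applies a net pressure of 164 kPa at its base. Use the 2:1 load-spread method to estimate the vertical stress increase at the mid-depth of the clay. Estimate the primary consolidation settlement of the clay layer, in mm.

S_c ≈ 185 mm

Mid-depth of clay below the ground surface: z = 1.5 + 3.3/2 = 3.15 m.
Total vertical stress at mid-clay: σ_v = 19×1.5 + 16.4×1.65 = 55.56 kPa.
Pore pressure: u = 9.81×(3.15 − 0.27) = 28.253 kPa.
Initial effective stress: σ'_0 = σ_v − u = 55.56 − 28.253 = 27.307 kPa.
Stress increase at mid-clay by the 2:1 spreading method:
Δσ = qB/(B+z) = 164×4.4/(4.4+3.15) = 95.576 kPa
Final effective stress: σ'_f = σ'_0 + Δσ = 27.307 + 95.576 = 122.88 kPa.
Normally consolidated clay, so the full stress increment lies on the virgin compression line:
S_c = C_c·H/(1+e₀)·log₁₀(σ'_f/σ'_0) = 0.16×3.3/(1+0.86)×log₁₀(122.88/27.307)
    = 0.28387 × 0.65321 = 0.1854 m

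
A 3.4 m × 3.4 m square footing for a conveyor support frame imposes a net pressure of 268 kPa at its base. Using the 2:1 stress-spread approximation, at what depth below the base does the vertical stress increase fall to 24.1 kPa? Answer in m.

2:1 spreading — at depth z the loaded area has grown by z in each plan dimension:
qB²/(B+z)² = Δσ_z ⇒ z = B(√(q/Δσ_z) − 1) = 3.4×(√(268/24.1) − 1) = 7.938 m

z ≈ 7.94 m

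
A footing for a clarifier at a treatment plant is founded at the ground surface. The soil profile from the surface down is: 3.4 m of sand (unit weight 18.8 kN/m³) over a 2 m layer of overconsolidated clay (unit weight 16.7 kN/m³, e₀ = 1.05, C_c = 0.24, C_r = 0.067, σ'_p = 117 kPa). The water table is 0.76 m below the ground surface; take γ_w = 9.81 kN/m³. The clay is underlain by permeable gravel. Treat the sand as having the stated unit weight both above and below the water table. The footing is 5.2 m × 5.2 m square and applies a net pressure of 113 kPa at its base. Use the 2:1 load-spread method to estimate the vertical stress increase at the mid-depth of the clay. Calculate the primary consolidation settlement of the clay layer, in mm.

Mid-depth of clay below the ground surface: z = 3.4 + 2/2 = 4.4 m.
Total vertical stress at mid-clay: σ_v = 18.8×3.4 + 16.7×1 = 80.62 kPa.
Pore pressure: u = 9.81×(4.4 − 0.76) = 35.708 kPa.
Initial effective stress: σ'_0 = σ_v − u = 80.62 − 35.708 = 44.912 kPa.
Stress increase at mid-clay by the 2:1 spreading method:
Δσ = qBL/((B+z)(L+z)) = 113×5.2×5.2/((5.2+4.4)(5.2+4.4)) = 33.155 kPa
Final effective stress: σ'_f = 44.912 + 33.155 = 78.067 kPa.
σ'_f = 78.067 ≤ σ'_p = 117 kPa, so the clay remains overconsolidated and only the recompression index applies:
S_c = C_r·H/(1+e₀)·log₁₀(σ'_f/σ'_0) = 0.067×2/2.05×log₁₀(78.067/44.912)
    = 0.065366 × 0.24011 = 0.01569 m

S_c ≈ 15.7 mm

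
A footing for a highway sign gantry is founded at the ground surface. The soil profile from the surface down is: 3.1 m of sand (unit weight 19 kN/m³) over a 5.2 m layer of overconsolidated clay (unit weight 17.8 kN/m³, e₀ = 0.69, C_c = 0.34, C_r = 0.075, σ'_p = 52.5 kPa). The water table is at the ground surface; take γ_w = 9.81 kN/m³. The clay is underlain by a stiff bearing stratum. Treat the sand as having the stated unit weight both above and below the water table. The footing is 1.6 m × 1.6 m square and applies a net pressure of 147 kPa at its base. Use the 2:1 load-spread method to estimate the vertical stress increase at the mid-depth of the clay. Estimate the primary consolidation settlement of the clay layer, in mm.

S_c ≈ 38.3 mm

Mid-depth of clay below the ground surface: z = 3.1 + 5.2/2 = 5.7 m.
Total vertical stress at mid-clay: σ_v = 19×3.1 + 17.8×2.6 = 105.18 kPa.
Pore pressure: u = 9.81×(5.7 − 0) = 55.917 kPa.
Initial effective stress: σ'_0 = σ_v − u = 105.18 − 55.917 = 49.263 kPa.
Stress increase at mid-clay by the 2:1 spreading method:
Δσ = qBL/((B+z)(L+z)) = 147×1.6×1.6/((1.6+5.7)(1.6+5.7)) = 7.0617 kPa
Final effective stress: σ'_f = 49.263 + 7.0617 = 56.325 kPa.
σ'_f = 56.325 > σ'_p = 52.5 kPa, so the stress path crosses the preconsolidation pressure — recompression up to σ'_p, then virgin compression beyond:
S_c = H/(1+e₀)·[C_r·log₁₀(σ'_p/σ'_0) + C_c·log₁₀(σ'_f/σ'_p)]
    = 5.2/1.69 × [0.075×log₁₀(52.5/49.263) + 0.34×log₁₀(56.325/52.5)]
    = 3.0769 × [0.0020729 + 0.010384] = 0.03833 m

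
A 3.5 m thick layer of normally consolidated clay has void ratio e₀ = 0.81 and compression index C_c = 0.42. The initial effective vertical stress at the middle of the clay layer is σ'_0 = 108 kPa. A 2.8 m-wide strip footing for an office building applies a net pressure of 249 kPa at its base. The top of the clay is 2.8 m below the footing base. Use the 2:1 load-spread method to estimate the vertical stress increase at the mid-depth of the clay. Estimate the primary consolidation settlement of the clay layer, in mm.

Mid-depth of clay below the footing base: z = 2.8 + 3.5/2 = 4.55 m.
Stress increase at mid-clay by the 2:1 spreading method:
Δσ = qB/(B+z) = 249×2.8/(2.8+4.55) = 94.857 kPa
Final effective stress: σ'_f = σ'_0 + Δσ = 108 + 94.857 = 202.86 kPa.
Normally consolidated clay, so the full stress increment lies on the virgin compression line:
S_c = C_c·H/(1+e₀)·log₁₀(σ'_f/σ'_0) = 0.42×3.5/(1+0.81)×log₁₀(202.86/108)
    = 0.81215 × 0.27377 = 0.2223 m

S_c ≈ 222 mm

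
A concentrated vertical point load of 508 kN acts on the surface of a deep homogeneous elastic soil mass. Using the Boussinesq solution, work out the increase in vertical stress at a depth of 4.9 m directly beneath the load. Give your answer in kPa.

Δσ_z ≈ 10.1 kPa

Boussinesq vertical stress below a point load on an elastic half-space:
Δσ_z = 3P/(2πz²) · [1 + (r/z)²]^(−5/2)
r/z = 0/4.9 = 0; [1+(r/z)²]^(−5/2) = 1.
Δσ_z = 3×508/(2π×4.9²) × 1 = 10.102 × 1 = 10.1 kPa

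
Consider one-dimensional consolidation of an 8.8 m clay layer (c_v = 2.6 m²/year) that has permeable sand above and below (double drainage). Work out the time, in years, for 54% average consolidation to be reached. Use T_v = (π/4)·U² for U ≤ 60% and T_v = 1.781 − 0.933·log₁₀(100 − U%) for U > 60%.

t ≈ 1.71 years

Drainage path length: H_d = H/2 = 4.4 m (double drainage).
U ≤ 60%: T_v = (π/4)·U² = (π/4)×0.54² = 0.22902.
t = T_v·H_d²/c_v = 0.22902×4.4²/2.6 = 1.705 years.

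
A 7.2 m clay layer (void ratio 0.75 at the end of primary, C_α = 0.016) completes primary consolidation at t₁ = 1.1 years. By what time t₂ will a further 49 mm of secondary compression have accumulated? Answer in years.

t₂ ≈ 6.11 years

S_s = C_α·H/(1+e_p)·log₁₀(t₂/t₁) ⇒ log₁₀(t₂/t₁) = S_s·(1+e_p)/(C_α·H).
log₁₀(t₂/t₁) = 0.049 × (1+0.75) / (0.016×7.2) = 0.7444
t₂ = t₁ × 10^0.7444 = 1.1 × 5.551 = 6.106 years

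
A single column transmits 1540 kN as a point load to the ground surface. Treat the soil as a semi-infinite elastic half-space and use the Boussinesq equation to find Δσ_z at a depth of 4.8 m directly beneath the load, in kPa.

Boussinesq vertical stress below a point load on an elastic half-space:
Δσ_z = 3P/(2πz²) · [1 + (r/z)²]^(−5/2)
r/z = 0/4.8 = 0; [1+(r/z)²]^(−5/2) = 1.
Δσ_z = 3×1540/(2π×4.8²) × 1 = 31.914 × 1 = 31.91 kPa

Δσ_z ≈ 31.9 kPa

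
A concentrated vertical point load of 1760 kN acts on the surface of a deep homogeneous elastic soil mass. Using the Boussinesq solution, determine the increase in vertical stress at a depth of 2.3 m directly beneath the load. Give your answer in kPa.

Δσ_z ≈ 159 kPa

Boussinesq vertical stress below a point load on an elastic half-space:
Δσ_z = 3P/(2πz²) · [1 + (r/z)²]^(−5/2)
r/z = 0/2.3 = 0; [1+(r/z)²]^(−5/2) = 1.
Δσ_z = 3×1760/(2π×2.3²) × 1 = 158.85 × 1 = 158.8 kPa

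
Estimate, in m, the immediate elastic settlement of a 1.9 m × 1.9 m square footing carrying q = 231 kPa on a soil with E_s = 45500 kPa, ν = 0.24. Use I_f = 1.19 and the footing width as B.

S_e ≈ 0.0108 m

Immediate (elastic) settlement: S_e = q·B·(1−ν²)/E_s · I_f.
S_e = 231 × 1.9 × (1 − 0.24²) / 45500 × 1.19
    = 231 × 1.9 × 0.9424 / 45500 × 1.19
    = 0.01082 m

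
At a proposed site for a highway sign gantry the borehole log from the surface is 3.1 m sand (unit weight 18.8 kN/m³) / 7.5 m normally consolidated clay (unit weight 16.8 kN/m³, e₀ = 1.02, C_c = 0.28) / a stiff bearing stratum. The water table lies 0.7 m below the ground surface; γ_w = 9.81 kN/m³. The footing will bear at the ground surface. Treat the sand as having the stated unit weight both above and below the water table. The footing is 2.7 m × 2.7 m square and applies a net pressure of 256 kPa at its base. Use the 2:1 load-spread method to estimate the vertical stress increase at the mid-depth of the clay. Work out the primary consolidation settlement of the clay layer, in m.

Mid-depth of clay below the ground surface: z = 3.1 + 7.5/2 = 6.85 m.
Total vertical stress at mid-clay: σ_v = 18.8×3.1 + 16.8×3.75 = 121.28 kPa.
Pore pressure: u = 9.81×(6.85 − 0.7) = 60.332 kPa.
Initial effective stress: σ'_0 = σ_v − u = 121.28 − 60.332 = 60.948 kPa.
Stress increase at mid-clay by the 2:1 spreading method:
Δσ = qBL/((B+z)(L+z)) = 256×2.7×2.7/((2.7+6.85)(2.7+6.85)) = 20.463 kPa
Final effective stress: σ'_f = σ'_0 + Δσ = 60.948 + 20.463 = 81.411 kPa.
Normally consolidated clay, so the full stress increment lies on the virgin compression line:
S_c = C_c·H/(1+e₀)·log₁₀(σ'_f/σ'_0) = 0.28×7.5/(1+1.02)×log₁₀(81.411/60.948)
    = 1.0396 × 0.12572 = 0.1307 m

S_c ≈ 0.131 m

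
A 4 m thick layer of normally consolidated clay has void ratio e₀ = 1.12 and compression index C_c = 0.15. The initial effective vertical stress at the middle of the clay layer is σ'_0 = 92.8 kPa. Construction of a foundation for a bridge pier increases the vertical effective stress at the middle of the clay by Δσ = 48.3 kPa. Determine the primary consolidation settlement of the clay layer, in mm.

S_c ≈ 51.5 mm

Final effective stress: σ'_f = σ'_0 + Δσ = 92.8 + 48.3 = 141.1 kPa.
Normally consolidated clay, so the full stress increment lies on the virgin compression line:
S_c = C_c·H/(1+e₀)·log₁₀(σ'_f/σ'_0) = 0.15×4/(1+1.12)×log₁₀(141.1/92.8)
    = 0.28302 × 0.18198 = 0.0515 m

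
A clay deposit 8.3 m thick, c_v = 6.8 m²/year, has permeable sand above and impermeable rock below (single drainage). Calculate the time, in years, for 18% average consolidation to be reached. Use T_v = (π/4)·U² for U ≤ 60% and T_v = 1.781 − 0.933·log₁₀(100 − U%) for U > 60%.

t ≈ 0.258 years

Drainage path length: H_d = H = 8.3 m (single drainage).
U ≤ 60%: T_v = (π/4)·U² = (π/4)×0.18² = 0.025447.
t = T_v·H_d²/c_v = 0.025447×8.3²/6.8 = 0.2578 years.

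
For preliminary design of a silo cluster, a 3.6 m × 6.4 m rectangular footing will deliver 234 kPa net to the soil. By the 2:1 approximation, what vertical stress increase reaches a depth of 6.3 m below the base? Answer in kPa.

Δσ_z ≈ 42.9 kPa

By the 2:1 method the load spreads at 1 horizontal : 2 vertical, so at depth z the loaded area has grown by z in each plan dimension:
Δσ = qBL/((B+z)(L+z)) = 234×3.6×6.4/((3.6+6.3)(6.4+6.3)) = 42.88 kPa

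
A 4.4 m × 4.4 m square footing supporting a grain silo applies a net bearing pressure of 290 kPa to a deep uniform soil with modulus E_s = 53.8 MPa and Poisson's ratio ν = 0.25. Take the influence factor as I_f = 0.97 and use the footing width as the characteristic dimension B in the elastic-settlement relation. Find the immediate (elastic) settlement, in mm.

S_e ≈ 21.6 mm

Immediate (elastic) settlement: S_e = q·B·(1−ν²)/E_s · I_f.
E_s = 53.8 MPa = 53800 kPa.
S_e = 290 × 4.4 × (1 − 0.25²) / 53800 × 0.97
    = 290 × 4.4 × 0.9375 / 53800 × 0.97
    = 0.02157 m = 21.57 mm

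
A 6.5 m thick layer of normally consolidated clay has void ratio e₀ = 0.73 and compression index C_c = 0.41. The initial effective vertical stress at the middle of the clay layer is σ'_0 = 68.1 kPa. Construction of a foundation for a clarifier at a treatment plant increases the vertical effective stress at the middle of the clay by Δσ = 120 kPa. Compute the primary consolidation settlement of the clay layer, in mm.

S_c ≈ 680 mm

Final effective stress: σ'_f = σ'_0 + Δσ = 68.1 + 120 = 188.1 kPa.
Normally consolidated clay, so the full stress increment lies on the virgin compression line:
S_c = C_c·H/(1+e₀)·log₁₀(σ'_f/σ'_0) = 0.41×6.5/(1+0.73)×log₁₀(188.1/68.1)
    = 1.5405 × 0.44124 = 0.6797 m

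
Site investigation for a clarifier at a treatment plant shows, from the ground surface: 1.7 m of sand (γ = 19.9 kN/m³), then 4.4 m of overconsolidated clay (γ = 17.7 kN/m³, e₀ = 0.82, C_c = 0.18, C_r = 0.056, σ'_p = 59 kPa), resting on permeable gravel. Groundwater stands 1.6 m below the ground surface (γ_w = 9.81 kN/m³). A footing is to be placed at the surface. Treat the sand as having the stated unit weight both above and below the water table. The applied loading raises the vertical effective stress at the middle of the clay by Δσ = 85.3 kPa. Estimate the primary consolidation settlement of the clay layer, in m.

Mid-depth of clay below the ground surface: z = 1.7 + 4.4/2 = 3.9 m.
Total vertical stress at mid-clay: σ_v = 19.9×1.7 + 17.7×2.2 = 72.77 kPa.
Pore pressure: u = 9.81×(3.9 − 1.6) = 22.563 kPa.
Initial effective stress: σ'_0 = σ_v − u = 72.77 − 22.563 = 50.207 kPa.
Final effective stress: σ'_f = 50.207 + 85.3 = 135.51 kPa.
σ'_f = 135.51 > σ'_p = 59 kPa, so the stress path crosses the preconsolidation pressure — recompression up to σ'_p, then virgin compression beyond:
S_c = H/(1+e₀)·[C_r·log₁₀(σ'_p/σ'_0) + C_c·log₁₀(σ'_f/σ'_p)]
    = 4.4/1.82 × [0.056×log₁₀(59/50.207) + 0.18×log₁₀(135.51/59)]
    = 2.4176 × [0.0039249 + 0.065001] = 0.1666 m

S_c ≈ 0.167 m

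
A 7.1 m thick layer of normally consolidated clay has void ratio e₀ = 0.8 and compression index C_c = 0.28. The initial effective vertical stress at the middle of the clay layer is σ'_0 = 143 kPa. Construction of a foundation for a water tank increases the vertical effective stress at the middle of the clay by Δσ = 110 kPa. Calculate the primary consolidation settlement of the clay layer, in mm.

S_c ≈ 274 mm

Final effective stress: σ'_f = σ'_0 + Δσ = 143 + 110 = 253 kPa.
Normally consolidated clay, so the full stress increment lies on the virgin compression line:
S_c = C_c·H/(1+e₀)·log₁₀(σ'_f/σ'_0) = 0.28×7.1/(1+0.8)×log₁₀(253/143)
    = 1.1044 × 0.24778 = 0.2736 m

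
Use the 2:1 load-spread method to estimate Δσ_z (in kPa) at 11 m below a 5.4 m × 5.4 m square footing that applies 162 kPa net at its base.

By the 2:1 method the load spreads at 1 horizontal : 2 vertical, so at depth z the loaded area has grown by z in each plan dimension:
Δσ = qBL/((B+z)(L+z)) = 162×5.4×5.4/((5.4+11)(5.4+11)) = 17.564 kPa

Δσ_z ≈ 17.6 kPa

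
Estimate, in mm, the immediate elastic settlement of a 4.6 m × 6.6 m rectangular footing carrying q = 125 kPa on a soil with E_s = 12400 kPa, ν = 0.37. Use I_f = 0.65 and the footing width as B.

Immediate (elastic) settlement: S_e = q·B·(1−ν²)/E_s · I_f.
S_e = 125 × 4.6 × (1 − 0.37²) / 12400 × 0.65
    = 125 × 4.6 × 0.8631 / 12400 × 0.65
    = 0.02601 m = 26.01 mm

S_e ≈ 26 mm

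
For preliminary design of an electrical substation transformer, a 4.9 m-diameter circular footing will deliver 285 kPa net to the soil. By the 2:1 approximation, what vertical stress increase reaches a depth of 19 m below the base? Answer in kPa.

By the 2:1 method the load spreads at 1 horizontal : 2 vertical, so at depth z the loaded area has grown by z in each plan dimension:
Δσ ≈ qD²/(D+z)² = 285×4.9²/(4.9+19)² = 11.98 kPa

Δσ_z ≈ 12 kPa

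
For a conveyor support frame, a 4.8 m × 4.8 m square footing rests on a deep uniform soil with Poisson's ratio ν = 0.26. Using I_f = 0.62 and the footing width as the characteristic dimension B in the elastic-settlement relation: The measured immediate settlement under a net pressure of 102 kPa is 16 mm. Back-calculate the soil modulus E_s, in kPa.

S_e = q·B·(1−ν²)/E_s · I_f  ⇒  E_s = q·B·(1−ν²)·I_f / S_e.
E_s = 102 × 4.8 × 0.9324 × 0.62 / 0.016 = 17690 kPa

E_s ≈ 17700 kPa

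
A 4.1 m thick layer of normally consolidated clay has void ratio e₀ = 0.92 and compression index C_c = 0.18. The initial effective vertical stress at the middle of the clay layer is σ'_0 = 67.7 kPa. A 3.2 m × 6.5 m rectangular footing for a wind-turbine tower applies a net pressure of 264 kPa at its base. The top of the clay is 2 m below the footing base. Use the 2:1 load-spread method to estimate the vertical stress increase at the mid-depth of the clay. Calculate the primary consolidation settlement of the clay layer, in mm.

Mid-depth of clay below the footing base: z = 2 + 4.1/2 = 4.05 m.
Stress increase at mid-clay by the 2:1 spreading method:
Δσ = qBL/((B+z)(L+z)) = 264×3.2×6.5/((3.2+4.05)(6.5+4.05)) = 71.792 kPa
Final effective stress: σ'_f = σ'_0 + Δσ = 67.7 + 71.792 = 139.49 kPa.
Normally consolidated clay, so the full stress increment lies on the virgin compression line:
S_c = C_c·H/(1+e₀)·log₁₀(σ'_f/σ'_0) = 0.18×4.1/(1+0.92)×log₁₀(139.49/67.7)
    = 0.38437 × 0.31395 = 0.1207 m

S_c ≈ 121 mm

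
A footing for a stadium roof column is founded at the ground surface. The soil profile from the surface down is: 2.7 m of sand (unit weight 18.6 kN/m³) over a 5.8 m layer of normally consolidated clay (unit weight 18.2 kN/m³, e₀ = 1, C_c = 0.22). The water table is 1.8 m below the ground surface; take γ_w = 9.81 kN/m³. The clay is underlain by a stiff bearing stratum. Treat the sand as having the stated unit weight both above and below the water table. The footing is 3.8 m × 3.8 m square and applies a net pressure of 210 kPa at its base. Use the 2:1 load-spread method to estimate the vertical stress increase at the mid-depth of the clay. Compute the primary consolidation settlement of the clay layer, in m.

Mid-depth of clay below the ground surface: z = 2.7 + 5.8/2 = 5.6 m.
Total vertical stress at mid-clay: σ_v = 18.6×2.7 + 18.2×2.9 = 103 kPa.
Pore pressure: u = 9.81×(5.6 − 1.8) = 37.278 kPa.
Initial effective stress: σ'_0 = σ_v − u = 103 − 37.278 = 65.722 kPa.
Stress increase at mid-clay by the 2:1 spreading method:
Δσ = qBL/((B+z)(L+z)) = 210×3.8×3.8/((3.8+5.6)(3.8+5.6)) = 34.319 kPa
Final effective stress: σ'_f = σ'_0 + Δσ = 65.722 + 34.319 = 100.04 kPa.
Normally consolidated clay, so the full stress increment lies on the virgin compression line:
S_c = C_c·H/(1+e₀)·log₁₀(σ'_f/σ'_0) = 0.22×5.8/(1+1)×log₁₀(100.04/65.722)
    = 0.638 × 0.18246 = 0.1164 m

S_c ≈ 0.116 m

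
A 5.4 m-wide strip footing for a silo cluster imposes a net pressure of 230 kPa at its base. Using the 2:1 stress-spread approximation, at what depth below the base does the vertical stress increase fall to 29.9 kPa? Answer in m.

z ≈ 36.1 m

2:1 spreading — at depth z the loaded area has grown by z in each plan dimension:
qB/(B+z) = Δσ_z ⇒ z = qB/Δσ_z − B = 230×5.4/29.9 − 5.4 = 36.14 m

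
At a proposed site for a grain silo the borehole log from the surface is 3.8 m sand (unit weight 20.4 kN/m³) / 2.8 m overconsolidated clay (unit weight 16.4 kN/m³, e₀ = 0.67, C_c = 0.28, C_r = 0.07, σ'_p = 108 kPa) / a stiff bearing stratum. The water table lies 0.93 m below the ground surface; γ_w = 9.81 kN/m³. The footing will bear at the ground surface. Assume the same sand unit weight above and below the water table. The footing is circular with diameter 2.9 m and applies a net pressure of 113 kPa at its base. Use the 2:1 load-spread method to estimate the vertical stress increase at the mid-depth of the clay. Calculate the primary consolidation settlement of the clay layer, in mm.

S_c ≈ 11.3 mm

Mid-depth of clay below the ground surface: z = 3.8 + 2.8/2 = 5.2 m.
Total vertical stress at mid-clay: σ_v = 20.4×3.8 + 16.4×1.4 = 100.48 kPa.
Pore pressure: u = 9.81×(5.2 − 0.93) = 41.889 kPa.
Initial effective stress: σ'_0 = σ_v − u = 100.48 − 41.889 = 58.591 kPa.
Stress increase at mid-clay by the 2:1 spreading method:
Δσ ≈ qD²/(D+z)² = 113×2.9²/(2.9+5.2)² = 14.485 kPa
Final effective stress: σ'_f = 58.591 + 14.485 = 73.076 kPa.
σ'_f = 73.076 ≤ σ'_p = 108 kPa, so the clay remains overconsolidated and only the recompression index applies:
S_c = C_r·H/(1+e₀)·log₁₀(σ'_f/σ'_0) = 0.07×2.8/1.67×log₁₀(73.076/58.591)
    = 0.11736 × 0.095944 = 0.01126 m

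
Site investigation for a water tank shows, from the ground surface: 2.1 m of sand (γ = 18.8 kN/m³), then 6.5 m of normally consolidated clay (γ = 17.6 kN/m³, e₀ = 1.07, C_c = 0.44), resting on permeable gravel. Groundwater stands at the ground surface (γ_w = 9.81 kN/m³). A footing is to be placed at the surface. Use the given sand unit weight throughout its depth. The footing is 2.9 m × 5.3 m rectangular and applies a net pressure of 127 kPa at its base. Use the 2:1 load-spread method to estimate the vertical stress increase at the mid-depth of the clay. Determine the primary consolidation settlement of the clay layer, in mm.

Mid-depth of clay below the ground surface: z = 2.1 + 6.5/2 = 5.35 m.
Total vertical stress at mid-clay: σ_v = 18.8×2.1 + 17.6×3.25 = 96.68 kPa.
Pore pressure: u = 9.81×(5.35 − 0) = 52.483 kPa.
Initial effective stress: σ'_0 = σ_v − u = 96.68 − 52.483 = 44.197 kPa.
Stress increase at mid-clay by the 2:1 spreading method:
Δσ = qBL/((B+z)(L+z)) = 127×2.9×5.3/((2.9+5.35)(5.3+5.35)) = 22.216 kPa
Final effective stress: σ'_f = σ'_0 + Δσ = 44.197 + 22.216 = 66.413 kPa.
Normally consolidated clay, so the full stress increment lies on the virgin compression line:
S_c = C_c·H/(1+e₀)·log₁₀(σ'_f/σ'_0) = 0.44×6.5/(1+1.07)×log₁₀(66.413/44.197)
    = 1.3816 × 0.17686 = 0.2443 m

S_c ≈ 244 mm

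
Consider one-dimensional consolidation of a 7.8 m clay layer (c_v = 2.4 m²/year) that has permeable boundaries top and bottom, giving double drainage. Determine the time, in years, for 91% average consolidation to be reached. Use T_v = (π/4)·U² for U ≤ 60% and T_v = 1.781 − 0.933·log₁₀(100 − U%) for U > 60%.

t ≈ 5.64 years

Drainage path length: H_d = H/2 = 3.9 m (double drainage).
U > 60%: T_v = 1.781 − 0.933·log₁₀(100 − 91) = 0.89069.
t = T_v·H_d²/c_v = 0.89069×3.9²/2.4 = 5.645 years.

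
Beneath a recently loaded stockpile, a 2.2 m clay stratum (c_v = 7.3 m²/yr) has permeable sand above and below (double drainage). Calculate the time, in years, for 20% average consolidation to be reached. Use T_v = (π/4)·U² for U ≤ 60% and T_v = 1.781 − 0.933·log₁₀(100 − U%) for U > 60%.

t ≈ 0.00521 years

Drainage path length: H_d = H/2 = 1.1 m (double drainage).
U ≤ 60%: T_v = (π/4)·U² = (π/4)×0.2² = 0.031416.
t = T_v·H_d²/c_v = 0.031416×1.1²/7.3 = 0.005207 years.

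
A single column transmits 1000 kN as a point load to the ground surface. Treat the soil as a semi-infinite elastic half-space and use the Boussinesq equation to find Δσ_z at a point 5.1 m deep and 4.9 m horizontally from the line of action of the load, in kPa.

Δσ_z ≈ 3.58 kPa

Boussinesq vertical stress below a point load on an elastic half-space:
Δσ_z = 3P/(2πz²) · [1 + (r/z)²]^(−5/2)
r/z = 4.9/5.1 = 0.96078; [1+(r/z)²]^(−5/2) = 0.19498.
Δσ_z = 3×1000/(2π×5.1²) × 0.19498 = 18.357 × 0.19498 = 3.579 kPa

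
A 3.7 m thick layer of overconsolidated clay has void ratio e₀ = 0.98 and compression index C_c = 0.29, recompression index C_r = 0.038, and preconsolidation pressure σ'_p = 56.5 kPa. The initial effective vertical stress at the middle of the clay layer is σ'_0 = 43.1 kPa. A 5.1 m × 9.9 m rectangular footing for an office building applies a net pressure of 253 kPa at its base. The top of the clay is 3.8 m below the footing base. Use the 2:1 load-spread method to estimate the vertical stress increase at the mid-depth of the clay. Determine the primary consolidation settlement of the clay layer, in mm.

Mid-depth of clay below the footing base: z = 3.8 + 3.7/2 = 5.65 m.
Stress increase at mid-clay by the 2:1 spreading method:
Δσ = qBL/((B+z)(L+z)) = 253×5.1×9.9/((5.1+5.65)(9.9+5.65)) = 76.416 kPa
Final effective stress: σ'_f = 43.1 + 76.416 = 119.52 kPa.
σ'_f = 119.52 > σ'_p = 56.5 kPa, so the stress path crosses the preconsolidation pressure — recompression up to σ'_p, then virgin compression beyond:
S_c = H/(1+e₀)·[C_r·log₁₀(σ'_p/σ'_0) + C_c·log₁₀(σ'_f/σ'_p)]
    = 3.7/1.98 × [0.038×log₁₀(56.5/43.1) + 0.29×log₁₀(119.52/56.5)]
    = 1.8687 × [0.0044677 + 0.094364] = 0.1847 m

S_c ≈ 185 mm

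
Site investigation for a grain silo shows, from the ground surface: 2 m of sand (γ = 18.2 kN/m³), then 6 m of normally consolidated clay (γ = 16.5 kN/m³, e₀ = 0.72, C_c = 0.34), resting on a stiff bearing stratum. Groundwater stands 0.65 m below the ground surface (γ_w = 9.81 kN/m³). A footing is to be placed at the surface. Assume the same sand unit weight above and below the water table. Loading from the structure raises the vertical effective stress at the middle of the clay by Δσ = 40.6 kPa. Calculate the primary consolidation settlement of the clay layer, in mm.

Mid-depth of clay below the ground surface: z = 2 + 6/2 = 5 m.
Total vertical stress at mid-clay: σ_v = 18.2×2 + 16.5×3 = 85.9 kPa.
Pore pressure: u = 9.81×(5 − 0.65) = 42.673 kPa.
Initial effective stress: σ'_0 = σ_v − u = 85.9 − 42.673 = 43.227 kPa.
Final effective stress: σ'_f = σ'_0 + Δσ = 43.227 + 40.6 = 83.827 kPa.
Normally consolidated clay, so the full stress increment lies on the virgin compression line:
S_c = C_c·H/(1+e₀)·log₁₀(σ'_f/σ'_0) = 0.34×6/(1+0.72)×log₁₀(83.827/43.227)
    = 1.186 × 0.28763 = 0.3411 m

S_c ≈ 341 mm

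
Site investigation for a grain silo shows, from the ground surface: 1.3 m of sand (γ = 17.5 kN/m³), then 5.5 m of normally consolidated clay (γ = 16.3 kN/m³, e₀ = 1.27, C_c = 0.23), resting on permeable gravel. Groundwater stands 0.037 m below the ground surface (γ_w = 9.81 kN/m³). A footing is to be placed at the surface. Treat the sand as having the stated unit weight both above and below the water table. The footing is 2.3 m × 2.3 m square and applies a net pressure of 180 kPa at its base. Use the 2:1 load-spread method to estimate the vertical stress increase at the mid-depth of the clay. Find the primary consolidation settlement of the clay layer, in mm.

Mid-depth of clay below the ground surface: z = 1.3 + 5.5/2 = 4.05 m.
Total vertical stress at mid-clay: σ_v = 17.5×1.3 + 16.3×2.75 = 67.575 kPa.
Pore pressure: u = 9.81×(4.05 − 0.037) = 39.368 kPa.
Initial effective stress: σ'_0 = σ_v − u = 67.575 − 39.368 = 28.207 kPa.
Stress increase at mid-clay by the 2:1 spreading method:
Δσ = qBL/((B+z)(L+z)) = 180×2.3×2.3/((2.3+4.05)(2.3+4.05)) = 23.615 kPa
Final effective stress: σ'_f = σ'_0 + Δσ = 28.207 + 23.615 = 51.822 kPa.
Normally consolidated clay, so the full stress increment lies on the virgin compression line:
S_c = C_c·H/(1+e₀)·log₁₀(σ'_f/σ'_0) = 0.23×5.5/(1+1.27)×log₁₀(51.822/28.207)
    = 0.55727 × 0.26416 = 0.1472 m

S_c ≈ 147 mm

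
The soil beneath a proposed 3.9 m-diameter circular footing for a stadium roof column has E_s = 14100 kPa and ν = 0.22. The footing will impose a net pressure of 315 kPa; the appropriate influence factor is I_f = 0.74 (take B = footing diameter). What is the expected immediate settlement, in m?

S_e ≈ 0.0614 m

Immediate (elastic) settlement: S_e = q·B·(1−ν²)/E_s · I_f.
S_e = 315 × 3.9 × (1 − 0.22²) / 14100 × 0.74
    = 315 × 3.9 × 0.9516 / 14100 × 0.74
    = 0.06135 m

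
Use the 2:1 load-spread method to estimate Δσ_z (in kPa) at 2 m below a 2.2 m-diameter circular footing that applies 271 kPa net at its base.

Δσ_z ≈ 74.4 kPa

By the 2:1 method the load spreads at 1 horizontal : 2 vertical, so at depth z the loaded area has grown by z in each plan dimension:
Δσ ≈ qD²/(D+z)² = 271×2.2²/(2.2+2)² = 74.356 kPa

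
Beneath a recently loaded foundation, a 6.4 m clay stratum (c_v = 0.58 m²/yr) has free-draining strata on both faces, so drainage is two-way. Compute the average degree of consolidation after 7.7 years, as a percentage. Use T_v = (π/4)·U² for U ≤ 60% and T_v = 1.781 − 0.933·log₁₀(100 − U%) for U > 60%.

Drainage path length: H_d = H/2 = 3.2 m (double drainage).
T_v = c_v·t/H_d² = 0.58×7.7/3.2² = 0.43613.
T_v = 0.43613 corresponds to the U > 60% branch:
U = 1 − 10^((1.781 − T_v)/0.933)/100 = 0.7237

U ≈ 72.4 %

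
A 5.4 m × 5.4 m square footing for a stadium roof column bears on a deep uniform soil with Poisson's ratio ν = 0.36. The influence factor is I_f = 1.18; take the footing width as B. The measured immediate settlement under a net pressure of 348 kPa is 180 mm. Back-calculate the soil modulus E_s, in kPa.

E_s ≈ 10700 kPa

S_e = q·B·(1−ν²)/E_s · I_f  ⇒  E_s = q·B·(1−ν²)·I_f / S_e.
E_s = 348 × 5.4 × 0.8704 × 1.18 / 0.18 = 10720 kPa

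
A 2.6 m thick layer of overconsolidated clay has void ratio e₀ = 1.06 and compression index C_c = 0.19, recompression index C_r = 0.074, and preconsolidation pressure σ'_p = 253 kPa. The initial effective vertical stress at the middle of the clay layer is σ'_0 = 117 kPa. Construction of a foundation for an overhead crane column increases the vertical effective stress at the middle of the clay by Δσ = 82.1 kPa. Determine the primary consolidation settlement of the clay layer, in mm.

Final effective stress: σ'_f = 117 + 82.1 = 199.1 kPa.
σ'_f = 199.1 ≤ σ'_p = 253 kPa, so the clay remains overconsolidated and only the recompression index applies:
S_c = C_r·H/(1+e₀)·log₁₀(σ'_f/σ'_0) = 0.074×2.6/2.06×log₁₀(199.1/117)
    = 0.093395 × 0.23089 = 0.02156 m

S_c ≈ 21.6 mm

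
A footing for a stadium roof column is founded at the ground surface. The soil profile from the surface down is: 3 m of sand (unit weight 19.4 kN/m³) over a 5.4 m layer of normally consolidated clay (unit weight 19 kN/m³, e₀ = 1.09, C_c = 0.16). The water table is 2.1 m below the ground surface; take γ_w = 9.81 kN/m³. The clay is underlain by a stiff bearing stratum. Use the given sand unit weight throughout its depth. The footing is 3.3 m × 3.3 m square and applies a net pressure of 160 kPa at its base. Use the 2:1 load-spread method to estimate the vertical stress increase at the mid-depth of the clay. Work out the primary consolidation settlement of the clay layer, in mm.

Mid-depth of clay below the ground surface: z = 3 + 5.4/2 = 5.7 m.
Total vertical stress at mid-clay: σ_v = 19.4×3 + 19×2.7 = 109.5 kPa.
Pore pressure: u = 9.81×(5.7 − 2.1) = 35.316 kPa.
Initial effective stress: σ'_0 = σ_v − u = 109.5 − 35.316 = 74.184 kPa.
Stress increase at mid-clay by the 2:1 spreading method:
Δσ = qBL/((B+z)(L+z)) = 160×3.3×3.3/((3.3+5.7)(3.3+5.7)) = 21.511 kPa
Final effective stress: σ'_f = σ'_0 + Δσ = 74.184 + 21.511 = 95.695 kPa.
Normally consolidated clay, so the full stress increment lies on the virgin compression line:
S_c = C_c·H/(1+e₀)·log₁₀(σ'_f/σ'_0) = 0.16×5.4/(1+1.09)×log₁₀(95.695/74.184)
    = 0.4134 × 0.11058 = 0.04571 m

S_c ≈ 45.7 mm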